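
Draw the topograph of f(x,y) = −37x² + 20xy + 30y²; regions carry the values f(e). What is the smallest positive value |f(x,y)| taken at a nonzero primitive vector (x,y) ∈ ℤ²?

river: ρ → (30,40,-27)
river: ρ → (-27,68,2)
river: ρ → (2,68,-27)
river: ρ → (-27,40,30)
river: ρ → (30,20,-37)
river: ρ → (-37,54,13)
river: ρ → (13,50,-45)
river: ρ → (-45,40,18)
river: ρ → (18,68,-3)
river: ρ → (-3,64,62)
river: ρ → (62,60,-5)
river: ρ → (-5,60,62)
river: ρ → (62,64,-3)
river: ρ → (-3,68,18)
river: ρ → (18,40,-45)
river: ρ → (-45,50,13)
river: ρ → (13,54,-37)
river: ρ → (-37,20,30)
closes: descent 0, river 18
min |a| on river = 2

2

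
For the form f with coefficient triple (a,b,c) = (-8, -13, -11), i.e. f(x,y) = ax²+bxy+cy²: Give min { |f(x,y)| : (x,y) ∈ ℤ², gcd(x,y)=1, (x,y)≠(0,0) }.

translate: b→-3 (≡13 mod 16), so (8,13,11)→(8,-3,6)
flip: (8,-3,6)→(6,3,8)
reduced (well bottom): (6,3,8) with a≤c, −a<b≤a
well minimum |f| = |-6| = 6 (negative-definite)

6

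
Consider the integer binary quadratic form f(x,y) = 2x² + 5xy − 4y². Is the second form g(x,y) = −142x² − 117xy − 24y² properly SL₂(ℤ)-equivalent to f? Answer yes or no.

D₁ = 57, D₂ = 57
river cycle of f (length 6): (-4, 3, 3), (3, 3, -4), (-4, 5, 2), (2, 7, -1), (-1, 7, 2), (2, 5, -4)
river cycle of g (length 6): (-4, 3, 3), (3, 3, -4), (-4, 5, 2), (2, 7, -1), (-1, 7, 2), (2, 5, -4)
cycles coincide ⇒ equivalent

yes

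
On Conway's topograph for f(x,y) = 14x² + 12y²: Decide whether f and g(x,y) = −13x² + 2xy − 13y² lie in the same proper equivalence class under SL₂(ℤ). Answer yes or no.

D₁ = -672, D₂ = -672
f: flip: (14,0,12)→(12,0,14)
f: reduced (well bottom): (12,0,14) with a≤c, −a<b≤a
g is negative-definite; reduce −g:
−g: flip: (13,-2,13)→(13,2,13)
−g: reduced (well bottom): (13,2,13) with a≤c, −a<b≤a
flip sign back: reduced form of g is (-13,-2,-13)
reduced forms (12, 0, 14) vs (-13, -2, -13) ⇒ inequivalent

no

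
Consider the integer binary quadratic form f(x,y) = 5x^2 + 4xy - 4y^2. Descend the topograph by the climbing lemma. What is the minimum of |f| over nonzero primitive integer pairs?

river: ρ → (-4,4,5)
river: ρ → (5,6,-3)
river: ρ → (-3,6,5)
river: ρ → (5,4,-4)
closes: descent 0, river 4
min |a| on river = 3

3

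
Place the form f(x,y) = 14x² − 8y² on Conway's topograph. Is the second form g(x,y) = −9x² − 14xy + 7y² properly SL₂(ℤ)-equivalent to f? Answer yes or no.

D₁ = 448, D₂ = 448
river cycle of f (length 4): (-8, 16, 6), (6, 20, -2), (-2, 20, 6), (6, 16, -8)
river cycle of g (length 6): (7, 14, -9), (-9, 4, 12), (12, 20, -1), (-1, 20, 12), (12, 4, -9), (-9, 14, 7)
cycles differ ⇒ inequivalent

no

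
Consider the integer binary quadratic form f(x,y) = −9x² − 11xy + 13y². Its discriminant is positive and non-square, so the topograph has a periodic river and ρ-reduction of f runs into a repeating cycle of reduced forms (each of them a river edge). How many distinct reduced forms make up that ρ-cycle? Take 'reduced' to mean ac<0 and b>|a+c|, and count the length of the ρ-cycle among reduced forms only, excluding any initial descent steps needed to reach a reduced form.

D = 589, ⌊√D⌋ = 24
descent: ρ → (13,11,-9)  [lands on river]
river: ρ → (-9,7,15)
river: ρ → (15,23,-1)
river: ρ → (-1,23,15)
river: ρ → (15,7,-9)
river: ρ → (-9,11,13)
river: ρ → (13,15,-7)
river: ρ → (-7,13,15)
river: ρ → (15,17,-5)
river: ρ → (-5,23,3)
river: ρ → (3,19,-19)
river: ρ → (-19,19,3)
river: ρ → (3,23,-5)
river: ρ → (-5,17,15)
river: ρ → (15,13,-7)
river: ρ → (-7,15,13)
ρ-cycle length = 16 (tail of 1 descent step not counted)

16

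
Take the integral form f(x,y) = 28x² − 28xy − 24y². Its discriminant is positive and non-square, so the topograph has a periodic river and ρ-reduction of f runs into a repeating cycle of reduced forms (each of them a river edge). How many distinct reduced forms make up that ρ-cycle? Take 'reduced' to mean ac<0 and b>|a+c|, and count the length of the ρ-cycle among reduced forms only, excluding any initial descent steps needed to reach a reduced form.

D = 3472, ⌊√D⌋ = 58
descent: ρ → (-24,28,28)  [lands on river]
river: ρ → (28,28,-24)
river: ρ → (-24,20,32)
river: ρ → (32,44,-12)
river: ρ → (-12,52,16)
river: ρ → (16,44,-24)
river: ρ → (-24,52,8)
river: ρ → (8,44,-48)
river: ρ → (-48,52,4)
river: ρ → (4,52,-48)
river: ρ → (-48,44,8)
river: ρ → (8,52,-24)
river: ρ → (-24,44,16)
river: ρ → (16,52,-12)
river: ρ → (-12,44,32)
river: ρ → (32,20,-24)
ρ-cycle length = 16 (tail of 1 descent step not counted)

16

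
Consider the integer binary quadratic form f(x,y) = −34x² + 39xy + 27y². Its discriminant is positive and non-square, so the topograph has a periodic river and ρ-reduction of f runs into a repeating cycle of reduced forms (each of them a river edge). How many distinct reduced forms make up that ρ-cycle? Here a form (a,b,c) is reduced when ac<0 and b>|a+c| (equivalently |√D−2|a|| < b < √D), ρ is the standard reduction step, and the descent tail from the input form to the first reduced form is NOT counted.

D = 5193, ⌊√D⌋ = 72
river: ρ → (27,69,-4)
river: ρ → (-4,67,44)
river: ρ → (44,21,-27)
river: ρ → (-27,33,38)
river: ρ → (38,43,-22)
river: ρ → (-22,45,36)
river: ρ → (36,27,-31)
river: ρ → (-31,35,32)
river: ρ → (32,29,-34)
river: ρ → (-34,39,27)
ρ-cycle length = 10 (tail of 0 descent steps not counted)

10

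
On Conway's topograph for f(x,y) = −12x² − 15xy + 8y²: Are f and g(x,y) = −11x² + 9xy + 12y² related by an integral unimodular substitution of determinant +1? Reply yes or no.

D₁ = 609, D₂ = 609
river cycle of f (length 16): (8, 15, -12), (-12, 9, 11), (11, 13, -10), (-10, 7, 14), (14, 21, -3), (-3, 21, 14), (14, 7, -10), (-10, 13, 11), (11, 9, -12), (-12, 15, 8), … (6 more)
river cycle of g (length 16): (12, 15, -8), (-8, 17, 10), (10, 23, -2), (-2, 21, 21), (21, 21, -2), (-2, 23, 10), (10, 17, -8), (-8, 15, 12), (12, 9, -11), (-11, 13, 10), … (6 more)
cycles differ ⇒ inequivalent

no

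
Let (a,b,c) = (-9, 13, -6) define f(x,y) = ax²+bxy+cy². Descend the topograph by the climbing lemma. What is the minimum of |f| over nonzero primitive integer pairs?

translate: b→5 (≡-13 mod 18), so (9,-13,6)→(9,5,2)
flip: (9,5,2)→(2,-5,9)
translate: b→-1 (≡-5 mod 4), so (2,-5,9)→(2,-1,6)
reduced (well bottom): (2,-1,6) with a≤c, −a<b≤a
well minimum |f| = |-2| = 2 (negative-definite)

2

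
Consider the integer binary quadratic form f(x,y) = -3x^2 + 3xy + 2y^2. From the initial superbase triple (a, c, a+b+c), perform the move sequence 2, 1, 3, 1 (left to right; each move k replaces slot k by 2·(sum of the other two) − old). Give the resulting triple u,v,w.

start (-3,2,2) = (f(1,0),f(0,1),f(1,1))
replace slot 2: 2·((-3)+2) − 2 = -4 → (-3,-4,2)
replace slot 1: 2·((-4)+2) − (-3) = -1 → (-1,-4,2)
replace slot 3: 2·((-1)+(-4)) − 2 = -12 → (-1,-4,-12)
replace slot 1: 2·((-4)+(-12)) − (-1) = -31 → (-31,-4,-12)

-31,-4,-12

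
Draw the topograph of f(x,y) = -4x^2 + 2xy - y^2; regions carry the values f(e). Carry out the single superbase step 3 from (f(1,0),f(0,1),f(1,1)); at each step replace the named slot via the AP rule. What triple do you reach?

start (-4,-1,-3) = (f(1,0),f(0,1),f(1,1))
replace slot 3: 2·((-4)+(-1)) − (-3) = -7 → (-4,-1,-7)

-4,-1,-7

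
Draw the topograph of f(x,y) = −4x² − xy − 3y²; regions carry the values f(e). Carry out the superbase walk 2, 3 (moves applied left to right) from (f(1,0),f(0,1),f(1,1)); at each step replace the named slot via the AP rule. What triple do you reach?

start (-4,-3,-8) = (f(1,0),f(0,1),f(1,1))
replace slot 2: 2·((-4)+(-8)) − (-3) = -21 → (-4,-21,-8)
replace slot 3: 2·((-4)+(-21)) − (-8) = -42 → (-4,-21,-42)

-4,-21,-42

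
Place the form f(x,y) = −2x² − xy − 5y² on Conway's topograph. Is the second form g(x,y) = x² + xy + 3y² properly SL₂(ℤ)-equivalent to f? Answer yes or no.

D₁ = -39, D₂ = -11
discriminants differ ⇒ not SL₂(ℤ)-equivalent

no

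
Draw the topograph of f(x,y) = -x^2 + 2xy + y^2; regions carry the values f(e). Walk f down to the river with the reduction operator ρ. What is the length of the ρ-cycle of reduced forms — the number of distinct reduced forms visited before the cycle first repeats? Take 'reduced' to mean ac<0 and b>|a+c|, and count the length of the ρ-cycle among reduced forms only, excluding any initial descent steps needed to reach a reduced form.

D = 8, ⌊√D⌋ = 2
river: ρ → (1,2,-1)
river: ρ → (-1,2,1)
ρ-cycle length = 2 (tail of 0 descent steps not counted)

2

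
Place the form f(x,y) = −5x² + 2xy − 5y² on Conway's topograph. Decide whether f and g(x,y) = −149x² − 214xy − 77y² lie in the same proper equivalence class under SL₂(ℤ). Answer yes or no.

D₁ = -96, D₂ = -96
f is negative-definite; reduce −f:
−f: flip: (5,-2,5)→(5,2,5)
−f: reduced (well bottom): (5,2,5) with a≤c, −a<b≤a
flip sign back: reduced form of f is (-5,-2,-5)
g is negative-definite; reduce −g:
−g: translate: b→-84 (≡214 mod 298), so (149,214,77)→(149,-84,12)
−g: flip: (149,-84,12)→(12,84,149)
−g: translate: b→12 (≡84 mod 24), so (12,84,149)→(12,12,5)
−g: flip: (12,12,5)→(5,-12,12)
−g: translate: b→-2 (≡-12 mod 10), so (5,-12,12)→(5,-2,5)
−g: flip: (5,-2,5)→(5,2,5)
−g: reduced (well bottom): (5,2,5) with a≤c, −a<b≤a
flip sign back: reduced form of g is (-5,-2,-5)
reduced forms (-5, -2, -5) vs (-5, -2, -5) ⇒ equivalent

yes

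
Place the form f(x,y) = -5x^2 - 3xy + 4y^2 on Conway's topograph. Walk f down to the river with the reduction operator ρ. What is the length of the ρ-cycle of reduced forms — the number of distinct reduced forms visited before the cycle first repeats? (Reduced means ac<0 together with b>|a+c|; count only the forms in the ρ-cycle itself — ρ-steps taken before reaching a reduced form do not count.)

D = 89, ⌊√D⌋ = 9
descent: ρ → (4,3,-5)  [lands on river]
river: ρ → (-5,7,2)
river: ρ → (2,9,-1)
river: ρ → (-1,9,2)
river: ρ → (2,7,-5)
river: ρ → (-5,3,4)
river: ρ → (4,5,-4)
river: ρ → (-4,3,5)
river: ρ → (5,7,-2)
river: ρ → (-2,9,1)
river: ρ → (1,9,-2)
river: ρ → (-2,7,5)
river: ρ → (5,3,-4)
river: ρ → (-4,5,4)
ρ-cycle length = 14 (tail of 1 descent step not counted)

14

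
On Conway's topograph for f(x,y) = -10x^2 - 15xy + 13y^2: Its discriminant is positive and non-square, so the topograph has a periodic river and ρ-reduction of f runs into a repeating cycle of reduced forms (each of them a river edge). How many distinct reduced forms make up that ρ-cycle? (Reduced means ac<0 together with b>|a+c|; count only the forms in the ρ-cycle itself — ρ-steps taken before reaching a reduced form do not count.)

D = 745, ⌊√D⌋ = 27
descent: ρ → (13,15,-10)  [lands on river]
river: ρ → (-10,25,3)
river: ρ → (3,23,-18)
river: ρ → (-18,13,8)
river: ρ → (8,19,-12)
river: ρ → (-12,5,15)
river: ρ → (15,25,-2)
river: ρ → (-2,27,2)
river: ρ → (2,25,-15)
river: ρ → (-15,5,12)
river: ρ → (12,19,-8)
river: ρ → (-8,13,18)
river: ρ → (18,23,-3)
river: ρ → (-3,25,10)
river: ρ → (10,15,-13)
river: ρ → (-13,11,12)
river: ρ → (12,13,-12)
river: ρ → (-12,11,13)
ρ-cycle length = 18 (tail of 1 descent step not counted)

18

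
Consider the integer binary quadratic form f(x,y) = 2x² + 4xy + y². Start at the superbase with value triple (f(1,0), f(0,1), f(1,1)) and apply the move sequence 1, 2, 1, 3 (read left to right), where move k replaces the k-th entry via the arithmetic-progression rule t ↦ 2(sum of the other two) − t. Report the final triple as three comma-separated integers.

start (2,1,7) = (f(1,0),f(0,1),f(1,1))
replace slot 1: 2·(1+7) − 2 = 14 → (14,1,7)
replace slot 2: 2·(14+7) − 1 = 41 → (14,41,7)
replace slot 1: 2·(41+7) − 14 = 82 → (82,41,7)
replace slot 3: 2·(82+41) − 7 = 239 → (82,41,239)

82,41,239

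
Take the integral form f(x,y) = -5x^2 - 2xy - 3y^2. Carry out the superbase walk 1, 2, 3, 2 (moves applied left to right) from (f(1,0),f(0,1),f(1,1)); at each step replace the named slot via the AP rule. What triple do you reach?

start (-5,-3,-10) = (f(1,0),f(0,1),f(1,1))
replace slot 1: 2·((-3)+(-10)) − (-5) = -21 → (-21,-3,-10)
replace slot 2: 2·((-21)+(-10)) − (-3) = -59 → (-21,-59,-10)
replace slot 3: 2·((-21)+(-59)) − (-10) = -150 → (-21,-59,-150)
replace slot 2: 2·((-21)+(-150)) − (-59) = -283 → (-21,-283,-150)

-21,-283,-150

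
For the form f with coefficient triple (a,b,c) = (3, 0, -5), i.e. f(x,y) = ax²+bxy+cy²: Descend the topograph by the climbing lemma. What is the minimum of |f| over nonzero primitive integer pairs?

descent: ρ → (-5,0,3)
descent: ρ → (3,6,-2)  [lands on river]
river: ρ → (-2,6,3)
closes: descent 2, river 2
min |a| on river = 2

2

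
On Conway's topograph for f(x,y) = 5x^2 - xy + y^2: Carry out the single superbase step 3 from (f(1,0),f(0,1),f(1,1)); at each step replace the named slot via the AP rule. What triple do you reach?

start (5,1,5) = (f(1,0),f(0,1),f(1,1))
replace slot 3: 2·(5+1) − 5 = 7 → (5,1,7)

5,1,7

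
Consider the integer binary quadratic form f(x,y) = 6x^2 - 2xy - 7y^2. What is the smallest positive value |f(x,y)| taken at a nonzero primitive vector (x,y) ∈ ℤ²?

descent: ρ → (-7,2,6)  [lands on river]
river: ρ → (6,10,-3)
river: ρ → (-3,8,9)
river: ρ → (9,10,-2)
river: ρ → (-2,10,9)
river: ρ → (9,8,-3)
river: ρ → (-3,10,6)
river: ρ → (6,2,-7)
river: ρ → (-7,12,1)
river: ρ → (1,12,-7)
closes: descent 1, river 10
min |a| on river = 1

1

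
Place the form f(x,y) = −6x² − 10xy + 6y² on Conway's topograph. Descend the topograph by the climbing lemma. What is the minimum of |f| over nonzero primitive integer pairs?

descent: ρ → (6,10,-6)  [lands on river]
river: ρ → (-6,14,2)
river: ρ → (2,14,-6)
river: ρ → (-6,10,6)
river: ρ → (6,14,-2)
river: ρ → (-2,14,6)
closes: descent 1, river 6
min |a| on river = 2

2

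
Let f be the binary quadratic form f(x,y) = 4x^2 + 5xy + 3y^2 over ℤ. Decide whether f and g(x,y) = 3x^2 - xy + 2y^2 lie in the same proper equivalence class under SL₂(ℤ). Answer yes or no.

D₁ = -23, D₂ = -23
f: translate: b→-3 (≡5 mod 8), so (4,5,3)→(4,-3,2)
f: flip: (4,-3,2)→(2,3,4)
f: translate: b→-1 (≡3 mod 4), so (2,3,4)→(2,-1,3)
f: reduced (well bottom): (2,-1,3) with a≤c, −a<b≤a
g: flip: (3,-1,2)→(2,1,3)
g: reduced (well bottom): (2,1,3) with a≤c, −a<b≤a
reduced forms (2, -1, 3) vs (2, 1, 3) ⇒ inequivalent

no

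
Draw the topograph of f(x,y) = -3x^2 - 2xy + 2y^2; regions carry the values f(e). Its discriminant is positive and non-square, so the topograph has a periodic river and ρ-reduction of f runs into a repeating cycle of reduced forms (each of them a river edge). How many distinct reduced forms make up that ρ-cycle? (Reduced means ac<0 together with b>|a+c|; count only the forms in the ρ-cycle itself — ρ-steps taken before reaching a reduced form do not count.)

D = 28, ⌊√D⌋ = 5
descent: ρ → (2,2,-3)  [lands on river]
river: ρ → (-3,4,1)
river: ρ → (1,4,-3)
river: ρ → (-3,2,2)
ρ-cycle length = 4 (tail of 1 descent step not counted)

4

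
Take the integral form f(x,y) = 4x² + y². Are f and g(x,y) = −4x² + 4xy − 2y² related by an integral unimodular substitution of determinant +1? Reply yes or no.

D₁ = -16, D₂ = -16
f: flip: (4,0,1)→(1,0,4)
f: reduced (well bottom): (1,0,4) with a≤c, −a<b≤a
g is negative-definite; reduce −g:
−g: translate: b→4 (≡-4 mod 8), so (4,-4,2)→(4,4,2)
−g: flip: (4,4,2)→(2,-4,4)
−g: translate: b→0 (≡-4 mod 4), so (2,-4,4)→(2,0,2)
−g: reduced (well bottom): (2,0,2) with a≤c, −a<b≤a
flip sign back: reduced form of g is (-2,0,-2)
reduced forms (1, 0, 4) vs (-2, 0, -2) ⇒ inequivalent

no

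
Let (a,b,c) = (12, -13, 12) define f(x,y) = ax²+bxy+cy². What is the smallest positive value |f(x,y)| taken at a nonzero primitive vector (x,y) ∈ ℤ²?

translate: b→11 (≡-13 mod 24), so (12,-13,12)→(12,11,11)
flip: (12,11,11)→(11,-11,12)
translate: b→11 (≡-11 mod 22), so (11,-11,12)→(11,11,12)
reduced (well bottom): (11,11,12) with a≤c, −a<b≤a
well minimum = a = 11

11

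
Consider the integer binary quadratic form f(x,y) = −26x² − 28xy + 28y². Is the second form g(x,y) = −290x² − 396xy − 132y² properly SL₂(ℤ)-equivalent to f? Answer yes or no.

D₁ = 3696, D₂ = 3696
river cycle of f (length 8): (28, 28, -26), (-26, 24, 30), (30, 36, -20), (-20, 44, 22), (22, 44, -20), (-20, 36, 30), (30, 24, -26), (-26, 28, 28)
river cycle of g (length 8): (-26, 24, 30), (30, 36, -20), (-20, 44, 22), (22, 44, -20), (-20, 36, 30), (30, 24, -26), (-26, 28, 28), (28, 28, -26)
cycles coincide ⇒ equivalent

yes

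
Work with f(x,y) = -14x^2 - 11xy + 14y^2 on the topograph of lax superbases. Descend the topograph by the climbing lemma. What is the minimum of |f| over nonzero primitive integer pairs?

descent: ρ → (14,11,-14)  [lands on river]
river: ρ → (-14,17,11)
river: ρ → (11,27,-4)
river: ρ → (-4,29,4)
river: ρ → (4,27,-11)
river: ρ → (-11,17,14)
closes: descent 1, river 6
min |a| on river = 4

4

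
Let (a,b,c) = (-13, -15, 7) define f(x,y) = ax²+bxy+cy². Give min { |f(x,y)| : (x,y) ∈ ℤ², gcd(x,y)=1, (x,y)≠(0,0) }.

descent: ρ → (7,15,-13)  [lands on river]
river: ρ → (-13,11,9)
river: ρ → (9,7,-15)
river: ρ → (-15,23,1)
river: ρ → (1,23,-15)
river: ρ → (-15,7,9)
river: ρ → (9,11,-13)
river: ρ → (-13,15,7)
river: ρ → (7,13,-15)
river: ρ → (-15,17,5)
river: ρ → (5,23,-3)
river: ρ → (-3,19,19)
river: ρ → (19,19,-3)
river: ρ → (-3,23,5)
river: ρ → (5,17,-15)
river: ρ → (-15,13,7)
closes: descent 1, river 16
min |a| on river = 1

1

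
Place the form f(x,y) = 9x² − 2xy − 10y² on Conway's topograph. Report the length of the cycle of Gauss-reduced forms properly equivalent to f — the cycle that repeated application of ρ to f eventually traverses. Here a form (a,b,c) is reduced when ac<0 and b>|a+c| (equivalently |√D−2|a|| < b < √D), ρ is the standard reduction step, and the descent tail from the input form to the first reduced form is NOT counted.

D = 364, ⌊√D⌋ = 19
descent: ρ → (-10,2,9)  [lands on river]
river: ρ → (9,16,-3)
river: ρ → (-3,14,14)
river: ρ → (14,14,-3)
river: ρ → (-3,16,9)
river: ρ → (9,2,-10)
river: ρ → (-10,18,1)
river: ρ → (1,18,-10)
ρ-cycle length = 8 (tail of 1 descent step not counted)

8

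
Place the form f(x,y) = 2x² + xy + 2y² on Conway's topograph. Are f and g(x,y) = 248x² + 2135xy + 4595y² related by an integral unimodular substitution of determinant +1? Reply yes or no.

D₁ = -15, D₂ = -15
f: reduced (well bottom): (2,1,2) with a≤c, −a<b≤a
g: translate: b→151 (≡2135 mod 496), so (248,2135,4595)→(248,151,23)
g: flip: (248,151,23)→(23,-151,248)
g: translate: b→-13 (≡-151 mod 46), so (23,-151,248)→(23,-13,2)
g: flip: (23,-13,2)→(2,13,23)
g: translate: b→1 (≡13 mod 4), so (2,13,23)→(2,1,2)
g: reduced (well bottom): (2,1,2) with a≤c, −a<b≤a
reduced forms (2, 1, 2) vs (2, 1, 2) ⇒ equivalent

yes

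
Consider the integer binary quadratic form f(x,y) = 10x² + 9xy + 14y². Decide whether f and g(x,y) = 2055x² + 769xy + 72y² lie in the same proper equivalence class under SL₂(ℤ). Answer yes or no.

D₁ = -479, D₂ = -479
f: reduced (well bottom): (10,9,14) with a≤c, −a<b≤a
g: flip: (2055,769,72)→(72,-769,2055)
g: translate: b→-49 (≡-769 mod 144), so (72,-769,2055)→(72,-49,10)
g: flip: (72,-49,10)→(10,49,72)
g: translate: b→9 (≡49 mod 20), so (10,49,72)→(10,9,14)
g: reduced (well bottom): (10,9,14) with a≤c, −a<b≤a
reduced forms (10, 9, 14) vs (10, 9, 14) ⇒ equivalent

yes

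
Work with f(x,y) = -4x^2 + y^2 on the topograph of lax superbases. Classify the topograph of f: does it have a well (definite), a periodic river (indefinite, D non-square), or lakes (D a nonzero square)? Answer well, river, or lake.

D = b²−4ac = 0² − 4·(-4)·1 = 16
D = 4² is a perfect square ⇒ form factors over ℤ ⇒ lakes

lake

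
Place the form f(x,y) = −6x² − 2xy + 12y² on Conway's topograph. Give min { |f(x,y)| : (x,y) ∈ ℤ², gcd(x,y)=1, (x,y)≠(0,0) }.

descent: ρ → (12,2,-6)
descent: ρ → (-6,10,8)  [lands on river]
river: ρ → (8,6,-8)
river: ρ → (-8,10,6)
river: ρ → (6,14,-4)
river: ρ → (-4,10,12)
river: ρ → (12,14,-2)
river: ρ → (-2,14,12)
river: ρ → (12,10,-4)
river: ρ → (-4,14,6)
river: ρ → (6,10,-8)
river: ρ → (-8,6,8)
river: ρ → (8,10,-6)
river: ρ → (-6,14,4)
river: ρ → (4,10,-12)
river: ρ → (-12,14,2)
river: ρ → (2,14,-12)
river: ρ → (-12,10,4)
river: ρ → (4,14,-6)
closes: descent 2, river 18
min |a| on river = 2

2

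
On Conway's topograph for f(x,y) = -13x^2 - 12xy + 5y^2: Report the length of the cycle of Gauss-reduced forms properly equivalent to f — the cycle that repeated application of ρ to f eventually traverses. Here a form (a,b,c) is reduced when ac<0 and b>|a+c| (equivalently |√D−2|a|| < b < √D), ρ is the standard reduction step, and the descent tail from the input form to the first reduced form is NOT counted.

D = 404, ⌊√D⌋ = 20
descent: ρ → (5,12,-13)  [lands on river]
river: ρ → (-13,14,4)
river: ρ → (4,18,-5)
river: ρ → (-5,12,13)
river: ρ → (13,14,-4)
river: ρ → (-4,18,5)
ρ-cycle length = 6 (tail of 1 descent step not counted)

6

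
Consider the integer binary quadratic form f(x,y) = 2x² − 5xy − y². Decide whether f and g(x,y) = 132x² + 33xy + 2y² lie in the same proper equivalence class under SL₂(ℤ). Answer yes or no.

D₁ = 33, D₂ = 33
river cycle of f (length 4): (-1, 5, 2), (2, 3, -3), (-3, 3, 2), (2, 5, -1)
river cycle of g (length 4): (2, 3, -3), (-3, 3, 2), (2, 5, -1), (-1, 5, 2)
cycles coincide ⇒ equivalent

yes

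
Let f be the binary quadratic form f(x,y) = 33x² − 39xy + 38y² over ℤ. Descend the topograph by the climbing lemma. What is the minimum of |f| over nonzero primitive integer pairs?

translate: b→27 (≡-39 mod 66), so (33,-39,38)→(33,27,32)
flip: (33,27,32)→(32,-27,33)
reduced (well bottom): (32,-27,33) with a≤c, −a<b≤a
well minimum = a = 32

32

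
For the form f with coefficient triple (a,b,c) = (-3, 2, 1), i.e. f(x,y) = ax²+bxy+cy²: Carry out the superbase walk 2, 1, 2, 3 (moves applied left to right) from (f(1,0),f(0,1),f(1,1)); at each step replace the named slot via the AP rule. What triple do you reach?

start (-3,1,0) = (f(1,0),f(0,1),f(1,1))
replace slot 2: 2·((-3)+0) − 1 = -7 → (-3,-7,0)
replace slot 1: 2·((-7)+0) − (-3) = -11 → (-11,-7,0)
replace slot 2: 2·((-11)+0) − (-7) = -15 → (-11,-15,0)
replace slot 3: 2·((-11)+(-15)) − 0 = -52 → (-11,-15,-52)

-11,-15,-52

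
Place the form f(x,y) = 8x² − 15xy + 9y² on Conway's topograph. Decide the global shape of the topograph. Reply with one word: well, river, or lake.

D = b²−4ac = (-15)² − 4·8·9 = -63
D < 0 ⇒ definite ⇒ every region one sign ⇒ single well

well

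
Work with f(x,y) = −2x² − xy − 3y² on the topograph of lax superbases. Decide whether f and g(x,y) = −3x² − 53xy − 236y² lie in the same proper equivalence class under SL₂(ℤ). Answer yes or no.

D₁ = -23, D₂ = -23
f is negative-definite; reduce −f:
−f: reduced (well bottom): (2,1,3) with a≤c, −a<b≤a
flip sign back: reduced form of f is (-2,-1,-3)
g is negative-definite; reduce −g:
−g: translate: b→-1 (≡53 mod 6), so (3,53,236)→(3,-1,2)
−g: flip: (3,-1,2)→(2,1,3)
−g: reduced (well bottom): (2,1,3) with a≤c, −a<b≤a
flip sign back: reduced form of g is (-2,-1,-3)
reduced forms (-2, -1, -3) vs (-2, -1, -3) ⇒ equivalent

yes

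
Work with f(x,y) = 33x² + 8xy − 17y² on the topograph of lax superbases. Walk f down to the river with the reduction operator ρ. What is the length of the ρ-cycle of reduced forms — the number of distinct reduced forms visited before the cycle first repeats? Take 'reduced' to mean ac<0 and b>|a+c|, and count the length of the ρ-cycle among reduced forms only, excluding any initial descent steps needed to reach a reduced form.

D = 2308, ⌊√D⌋ = 48
descent: ρ → (-17,26,24)  [lands on river]
river: ρ → (24,22,-19)
river: ρ → (-19,16,27)
river: ρ → (27,38,-8)
river: ρ → (-8,42,17)
river: ρ → (17,26,-24)
river: ρ → (-24,22,19)
river: ρ → (19,16,-27)
river: ρ → (-27,38,8)
river: ρ → (8,42,-17)
ρ-cycle length = 10 (tail of 1 descent step not counted)

10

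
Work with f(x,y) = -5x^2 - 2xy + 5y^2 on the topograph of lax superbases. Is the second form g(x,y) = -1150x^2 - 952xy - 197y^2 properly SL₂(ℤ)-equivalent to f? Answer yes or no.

D₁ = 104, D₂ = 104
river cycle of f (length 6): (5, 2, -5), (-5, 8, 2), (2, 8, -5), (-5, 2, 5), (5, 8, -2), (-2, 8, 5)
river cycle of g (length 6): (-5, 8, 2), (2, 8, -5), (-5, 2, 5), (5, 8, -2), (-2, 8, 5), (5, 2, -5)
cycles coincide ⇒ equivalent

yes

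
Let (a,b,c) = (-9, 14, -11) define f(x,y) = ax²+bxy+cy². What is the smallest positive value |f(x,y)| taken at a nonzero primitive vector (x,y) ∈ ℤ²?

translate: b→4 (≡-14 mod 18), so (9,-14,11)→(9,4,6)
flip: (9,4,6)→(6,-4,9)
reduced (well bottom): (6,-4,9) with a≤c, −a<b≤a
well minimum |f| = |-6| = 6 (negative-definite)

6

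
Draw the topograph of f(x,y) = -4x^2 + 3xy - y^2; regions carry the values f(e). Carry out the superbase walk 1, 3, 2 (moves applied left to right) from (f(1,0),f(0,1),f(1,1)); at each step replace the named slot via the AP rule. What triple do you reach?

start (-4,-1,-2) = (f(1,0),f(0,1),f(1,1))
replace slot 1: 2·((-1)+(-2)) − (-4) = -2 → (-2,-1,-2)
replace slot 3: 2·((-2)+(-1)) − (-2) = -4 → (-2,-1,-4)
replace slot 2: 2·((-2)+(-4)) − (-1) = -11 → (-2,-11,-4)

-2,-11,-4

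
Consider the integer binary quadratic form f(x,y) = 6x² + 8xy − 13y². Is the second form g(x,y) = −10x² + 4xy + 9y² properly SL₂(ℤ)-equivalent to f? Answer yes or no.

D₁ = 376, D₂ = 376
river cycle of f (length 16): (-13, 18, 1), (1, 18, -13), (-13, 8, 6), (6, 16, -5), (-5, 14, 9), (9, 4, -10), (-10, 16, 3), (3, 14, -15), (-15, 16, 2), (2, 16, -15), … (6 more)
river cycle of g (length 16): (9, 14, -5), (-5, 16, 6), (6, 8, -13), (-13, 18, 1), (1, 18, -13), (-13, 8, 6), (6, 16, -5), (-5, 14, 9), (9, 4, -10), (-10, 16, 3), … (6 more)
cycles coincide ⇒ equivalent

yes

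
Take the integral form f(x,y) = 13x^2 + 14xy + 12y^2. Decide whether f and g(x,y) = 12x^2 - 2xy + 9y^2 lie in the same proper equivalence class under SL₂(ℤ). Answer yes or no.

D₁ = -428, D₂ = -428
f: translate: b→-12 (≡14 mod 26), so (13,14,12)→(13,-12,11)
f: flip: (13,-12,11)→(11,12,13)
f: translate: b→-10 (≡12 mod 22), so (11,12,13)→(11,-10,12)
f: reduced (well bottom): (11,-10,12) with a≤c, −a<b≤a
g: flip: (12,-2,9)→(9,2,12)
g: reduced (well bottom): (9,2,12) with a≤c, −a<b≤a
reduced forms (11, -10, 12) vs (9, 2, 12) ⇒ inequivalent

no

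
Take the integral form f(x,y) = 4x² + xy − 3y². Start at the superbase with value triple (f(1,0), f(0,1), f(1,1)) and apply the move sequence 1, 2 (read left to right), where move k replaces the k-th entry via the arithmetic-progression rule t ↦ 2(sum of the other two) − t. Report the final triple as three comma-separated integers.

start (4,-3,2) = (f(1,0),f(0,1),f(1,1))
replace slot 1: 2·((-3)+2) − 4 = -6 → (-6,-3,2)
replace slot 2: 2·((-6)+2) − (-3) = -5 → (-6,-5,2)

-6,-5,2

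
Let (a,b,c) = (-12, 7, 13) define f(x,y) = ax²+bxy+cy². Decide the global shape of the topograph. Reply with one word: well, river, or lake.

D = b²−4ac = 7² − 4·(-12)·13 = 673
D > 0 non-square ⇒ indefinite ⇒ periodic river

river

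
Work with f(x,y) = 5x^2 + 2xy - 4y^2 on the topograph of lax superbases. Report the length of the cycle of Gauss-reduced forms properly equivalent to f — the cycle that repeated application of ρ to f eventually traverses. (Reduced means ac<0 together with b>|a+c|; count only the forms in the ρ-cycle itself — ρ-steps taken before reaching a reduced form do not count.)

D = 84, ⌊√D⌋ = 9
river: ρ → (-4,6,3)
river: ρ → (3,6,-4)
river: ρ → (-4,2,5)
river: ρ → (5,8,-1)
river: ρ → (-1,8,5)
river: ρ → (5,2,-4)
ρ-cycle length = 6 (tail of 0 descent steps not counted)

6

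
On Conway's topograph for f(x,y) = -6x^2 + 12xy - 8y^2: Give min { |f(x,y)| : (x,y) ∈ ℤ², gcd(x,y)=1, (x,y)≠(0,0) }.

translate: b→0 (≡-12 mod 12), so (6,-12,8)→(6,0,2)
flip: (6,0,2)→(2,0,6)
reduced (well bottom): (2,0,6) with a≤c, −a<b≤a
well minimum |f| = |-2| = 2 (negative-definite)

2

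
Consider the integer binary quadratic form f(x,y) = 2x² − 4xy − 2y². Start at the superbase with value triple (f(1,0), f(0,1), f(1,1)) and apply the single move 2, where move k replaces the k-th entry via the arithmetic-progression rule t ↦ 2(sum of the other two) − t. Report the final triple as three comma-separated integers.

start (2,-2,-4) = (f(1,0),f(0,1),f(1,1))
replace slot 2: 2·(2+(-4)) − (-2) = -2 → (2,-2,-4)

2,-2,-4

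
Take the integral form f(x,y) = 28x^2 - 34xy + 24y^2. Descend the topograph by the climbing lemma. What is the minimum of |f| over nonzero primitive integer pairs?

translate: b→22 (≡-34 mod 56), so (28,-34,24)→(28,22,18)
flip: (28,22,18)→(18,-22,28)
translate: b→14 (≡-22 mod 36), so (18,-22,28)→(18,14,24)
reduced (well bottom): (18,14,24) with a≤c, −a<b≤a
well minimum = a = 18

18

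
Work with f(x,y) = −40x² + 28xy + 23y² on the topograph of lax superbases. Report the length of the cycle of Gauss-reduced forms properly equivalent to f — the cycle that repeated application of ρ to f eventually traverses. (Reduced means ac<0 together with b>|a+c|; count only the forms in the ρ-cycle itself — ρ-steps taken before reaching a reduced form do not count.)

D = 4464, ⌊√D⌋ = 66
river: ρ → (23,64,-4)
river: ρ → (-4,64,23)
river: ρ → (23,28,-40)
river: ρ → (-40,52,11)
river: ρ → (11,58,-25)
river: ρ → (-25,42,27)
river: ρ → (27,66,-1)
river: ρ → (-1,66,27)
river: ρ → (27,42,-25)
river: ρ → (-25,58,11)
river: ρ → (11,52,-40)
river: ρ → (-40,28,23)
ρ-cycle length = 12 (tail of 0 descent steps not counted)

12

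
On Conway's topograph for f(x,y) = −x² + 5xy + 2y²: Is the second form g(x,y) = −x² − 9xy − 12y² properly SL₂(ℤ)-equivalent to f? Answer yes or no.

D₁ = 33, D₂ = 33
river cycle of f (length 4): (2, 3, -3), (-3, 3, 2), (2, 5, -1), (-1, 5, 2)
river cycle of g (length 4): (-1, 5, 2), (2, 3, -3), (-3, 3, 2), (2, 5, -1)
cycles coincide ⇒ equivalent

yes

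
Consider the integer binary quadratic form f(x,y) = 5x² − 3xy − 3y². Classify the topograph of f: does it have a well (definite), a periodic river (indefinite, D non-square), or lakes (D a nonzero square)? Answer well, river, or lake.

D = b²−4ac = (-3)² − 4·5·(-3) = 69
D > 0 non-square ⇒ indefinite ⇒ periodic river

river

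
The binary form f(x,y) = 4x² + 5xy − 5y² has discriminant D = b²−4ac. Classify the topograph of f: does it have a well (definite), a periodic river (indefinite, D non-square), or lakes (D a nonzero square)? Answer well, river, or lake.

D = b²−4ac = 5² − 4·4·(-5) = 105
D > 0 non-square ⇒ indefinite ⇒ periodic river

river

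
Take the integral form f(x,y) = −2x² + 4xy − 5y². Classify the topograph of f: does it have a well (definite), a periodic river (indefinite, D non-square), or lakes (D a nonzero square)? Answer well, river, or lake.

D = b²−4ac = 4² − 4·(-2)·(-5) = -24
D < 0 ⇒ definite ⇒ every region one sign ⇒ single well

well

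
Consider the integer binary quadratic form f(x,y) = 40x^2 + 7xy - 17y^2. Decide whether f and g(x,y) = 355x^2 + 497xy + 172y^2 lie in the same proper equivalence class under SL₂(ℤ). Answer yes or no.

D₁ = 2769, D₂ = 2769
river cycle of f (length 32): (-17, 27, 30), (30, 33, -14), (-14, 51, 3), (3, 51, -14), (-14, 33, 30), (30, 27, -17), (-17, 41, 16), (16, 23, -35), (-35, 47, 4), (4, 49, -23), … (22 more)
river cycle of g (length 32): (30, 33, -14), (-14, 51, 3), (3, 51, -14), (-14, 33, 30), (30, 27, -17), (-17, 41, 16), (16, 23, -35), (-35, 47, 4), (4, 49, -23), (-23, 43, 10), … (22 more)
cycles coincide ⇒ equivalent

yes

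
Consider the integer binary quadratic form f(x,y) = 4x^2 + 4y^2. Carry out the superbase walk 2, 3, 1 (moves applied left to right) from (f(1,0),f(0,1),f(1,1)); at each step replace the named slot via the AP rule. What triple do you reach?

start (4,4,8) = (f(1,0),f(0,1),f(1,1))
replace slot 2: 2·(4+8) − 4 = 20 → (4,20,8)
replace slot 3: 2·(4+20) − 8 = 40 → (4,20,40)
replace slot 1: 2·(20+40) − 4 = 116 → (116,20,40)

116,20,40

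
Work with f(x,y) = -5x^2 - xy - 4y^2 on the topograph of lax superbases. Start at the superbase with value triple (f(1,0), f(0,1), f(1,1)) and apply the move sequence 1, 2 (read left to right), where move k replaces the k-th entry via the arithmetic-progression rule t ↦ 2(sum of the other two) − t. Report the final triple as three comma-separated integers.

start (-5,-4,-10) = (f(1,0),f(0,1),f(1,1))
replace slot 1: 2·((-4)+(-10)) − (-5) = -23 → (-23,-4,-10)
replace slot 2: 2·((-23)+(-10)) − (-4) = -62 → (-23,-62,-10)

-23,-62,-10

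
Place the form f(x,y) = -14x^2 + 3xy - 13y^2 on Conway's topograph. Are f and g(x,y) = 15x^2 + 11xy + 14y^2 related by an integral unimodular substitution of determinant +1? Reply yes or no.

D₁ = -719, D₂ = -719
f is negative-definite; reduce −f:
−f: flip: (14,-3,13)→(13,3,14)
−f: reduced (well bottom): (13,3,14) with a≤c, −a<b≤a
flip sign back: reduced form of f is (-13,-3,-14)
g: flip: (15,11,14)→(14,-11,15)
g: reduced (well bottom): (14,-11,15) with a≤c, −a<b≤a
reduced forms (-13, -3, -14) vs (14, -11, 15) ⇒ inequivalent

no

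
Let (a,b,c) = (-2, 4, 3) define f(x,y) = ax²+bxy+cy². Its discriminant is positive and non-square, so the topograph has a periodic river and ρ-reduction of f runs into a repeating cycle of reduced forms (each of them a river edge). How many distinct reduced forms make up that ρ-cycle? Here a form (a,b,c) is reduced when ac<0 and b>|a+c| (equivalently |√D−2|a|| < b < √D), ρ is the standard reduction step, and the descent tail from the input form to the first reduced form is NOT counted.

D = 40, ⌊√D⌋ = 6
river: ρ → (3,2,-3)
river: ρ → (-3,4,2)
river: ρ → (2,4,-3)
river: ρ → (-3,2,3)
river: ρ → (3,4,-2)
river: ρ → (-2,4,3)
ρ-cycle length = 6 (tail of 0 descent steps not counted)

6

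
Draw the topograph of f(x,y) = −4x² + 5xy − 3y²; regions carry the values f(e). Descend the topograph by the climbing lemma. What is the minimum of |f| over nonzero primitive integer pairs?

translate: b→3 (≡-5 mod 8), so (4,-5,3)→(4,3,2)
flip: (4,3,2)→(2,-3,4)
translate: b→1 (≡-3 mod 4), so (2,-3,4)→(2,1,3)
reduced (well bottom): (2,1,3) with a≤c, −a<b≤a
well minimum |f| = |-2| = 2 (negative-definite)

2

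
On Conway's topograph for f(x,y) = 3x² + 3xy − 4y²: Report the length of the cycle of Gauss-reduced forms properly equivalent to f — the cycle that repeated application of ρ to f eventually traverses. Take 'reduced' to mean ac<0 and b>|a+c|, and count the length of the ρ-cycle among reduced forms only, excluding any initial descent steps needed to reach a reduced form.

D = 57, ⌊√D⌋ = 7
river: ρ → (-4,5,2)
river: ρ → (2,7,-1)
river: ρ → (-1,7,2)
river: ρ → (2,5,-4)
river: ρ → (-4,3,3)
river: ρ → (3,3,-4)
ρ-cycle length = 6 (tail of 0 descent steps not counted)

6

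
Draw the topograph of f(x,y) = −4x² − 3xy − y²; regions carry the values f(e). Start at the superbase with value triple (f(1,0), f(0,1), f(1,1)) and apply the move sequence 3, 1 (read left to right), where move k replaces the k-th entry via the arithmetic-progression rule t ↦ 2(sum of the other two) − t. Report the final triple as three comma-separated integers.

start (-4,-1,-8) = (f(1,0),f(0,1),f(1,1))
replace slot 3: 2·((-4)+(-1)) − (-8) = -2 → (-4,-1,-2)
replace slot 1: 2·((-1)+(-2)) − (-4) = -2 → (-2,-1,-2)

-2,-1,-2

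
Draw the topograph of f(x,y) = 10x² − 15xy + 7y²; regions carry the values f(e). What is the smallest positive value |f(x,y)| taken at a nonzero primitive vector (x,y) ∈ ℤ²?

translate: b→5 (≡-15 mod 20), so (10,-15,7)→(10,5,2)
flip: (10,5,2)→(2,-5,10)
translate: b→-1 (≡-5 mod 4), so (2,-5,10)→(2,-1,7)
reduced (well bottom): (2,-1,7) with a≤c, −a<b≤a
well minimum = a = 2

2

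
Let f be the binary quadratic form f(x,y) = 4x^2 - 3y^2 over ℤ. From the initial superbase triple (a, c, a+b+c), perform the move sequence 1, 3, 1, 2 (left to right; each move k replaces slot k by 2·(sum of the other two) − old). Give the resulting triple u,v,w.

start (4,-3,1) = (f(1,0),f(0,1),f(1,1))
replace slot 1: 2·((-3)+1) − 4 = -8 → (-8,-3,1)
replace slot 3: 2·((-8)+(-3)) − 1 = -23 → (-8,-3,-23)
replace slot 1: 2·((-3)+(-23)) − (-8) = -44 → (-44,-3,-23)
replace slot 2: 2·((-44)+(-23)) − (-3) = -131 → (-44,-131,-23)

-44,-131,-23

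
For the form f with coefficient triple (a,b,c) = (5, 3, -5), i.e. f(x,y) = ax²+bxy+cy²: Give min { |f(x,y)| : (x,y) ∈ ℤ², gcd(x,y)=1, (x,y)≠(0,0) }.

river: ρ → (-5,7,3)
river: ρ → (3,5,-7)
river: ρ → (-7,9,1)
river: ρ → (1,9,-7)
river: ρ → (-7,5,3)
river: ρ → (3,7,-5)
river: ρ → (-5,3,5)
river: ρ → (5,7,-3)
river: ρ → (-3,5,7)
river: ρ → (7,9,-1)
river: ρ → (-1,9,7)
river: ρ → (7,5,-3)
river: ρ → (-3,7,5)
river: ρ → (5,3,-5)
closes: descent 0, river 14
min |a| on river = 1

1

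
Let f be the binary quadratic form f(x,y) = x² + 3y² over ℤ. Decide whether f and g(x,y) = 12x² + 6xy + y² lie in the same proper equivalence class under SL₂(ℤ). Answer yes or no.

D₁ = -12, D₂ = -12
f: reduced (well bottom): (1,0,3) with a≤c, −a<b≤a
g: flip: (12,6,1)→(1,-6,12)
g: translate: b→0 (≡-6 mod 2), so (1,-6,12)→(1,0,3)
g: reduced (well bottom): (1,0,3) with a≤c, −a<b≤a
reduced forms (1, 0, 3) vs (1, 0, 3) ⇒ equivalent

yes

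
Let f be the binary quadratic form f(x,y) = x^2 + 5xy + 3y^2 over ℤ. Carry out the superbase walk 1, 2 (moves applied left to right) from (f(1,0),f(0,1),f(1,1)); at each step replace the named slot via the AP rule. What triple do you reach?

start (1,3,9) = (f(1,0),f(0,1),f(1,1))
replace slot 1: 2·(3+9) − 1 = 23 → (23,3,9)
replace slot 2: 2·(23+9) − 3 = 61 → (23,61,9)

23,61,9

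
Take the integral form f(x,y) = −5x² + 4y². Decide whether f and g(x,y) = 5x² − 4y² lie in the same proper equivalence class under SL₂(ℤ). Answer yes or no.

D₁ = 80, D₂ = 80
river cycle of f (length 2): (4, 8, -1), (-1, 8, 4)
river cycle of g (length 2): (-4, 8, 1), (1, 8, -4)
cycles differ ⇒ inequivalent

no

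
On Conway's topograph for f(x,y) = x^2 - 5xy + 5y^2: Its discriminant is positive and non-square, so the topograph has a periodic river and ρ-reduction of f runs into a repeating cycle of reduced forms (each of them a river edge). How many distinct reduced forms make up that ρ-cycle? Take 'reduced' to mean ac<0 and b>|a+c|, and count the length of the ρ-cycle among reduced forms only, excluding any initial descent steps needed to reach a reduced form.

D = 5, ⌊√D⌋ = 2
descent: ρ → (5,5,1)
descent: ρ → (1,1,-1)  [lands on river]
river: ρ → (-1,1,1)
ρ-cycle length = 2 (tail of 2 descent steps not counted)

2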